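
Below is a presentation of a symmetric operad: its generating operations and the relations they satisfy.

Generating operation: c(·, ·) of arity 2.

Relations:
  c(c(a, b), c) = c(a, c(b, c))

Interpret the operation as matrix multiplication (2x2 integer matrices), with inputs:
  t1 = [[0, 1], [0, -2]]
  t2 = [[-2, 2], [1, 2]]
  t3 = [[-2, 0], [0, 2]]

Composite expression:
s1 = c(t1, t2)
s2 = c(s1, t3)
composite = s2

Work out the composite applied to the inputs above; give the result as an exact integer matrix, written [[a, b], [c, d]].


c(t1, t2) = [[1, 2], [-2, -4]]
c(c(t1, t2), t3) = [[-2, 4], [4, -8]]

[[-2, 4], [4, -8]]


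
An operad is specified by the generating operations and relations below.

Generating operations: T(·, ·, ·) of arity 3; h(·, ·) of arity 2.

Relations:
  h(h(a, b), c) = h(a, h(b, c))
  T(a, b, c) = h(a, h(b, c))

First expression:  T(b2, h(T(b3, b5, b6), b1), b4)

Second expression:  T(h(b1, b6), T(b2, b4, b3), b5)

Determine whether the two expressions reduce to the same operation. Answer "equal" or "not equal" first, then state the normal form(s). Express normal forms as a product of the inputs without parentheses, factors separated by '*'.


not equal — first b2 * b3 * b5 * b6 * b1 * b4, second b1 * b6 * b2 * b4 * b3 * b5

The first expression, normalized: b2 * b3 * b5 * b6 * b1 * b4
The second expression, normalized: b1 * b6 * b2 * b4 * b3 * b5
No match — not equal.


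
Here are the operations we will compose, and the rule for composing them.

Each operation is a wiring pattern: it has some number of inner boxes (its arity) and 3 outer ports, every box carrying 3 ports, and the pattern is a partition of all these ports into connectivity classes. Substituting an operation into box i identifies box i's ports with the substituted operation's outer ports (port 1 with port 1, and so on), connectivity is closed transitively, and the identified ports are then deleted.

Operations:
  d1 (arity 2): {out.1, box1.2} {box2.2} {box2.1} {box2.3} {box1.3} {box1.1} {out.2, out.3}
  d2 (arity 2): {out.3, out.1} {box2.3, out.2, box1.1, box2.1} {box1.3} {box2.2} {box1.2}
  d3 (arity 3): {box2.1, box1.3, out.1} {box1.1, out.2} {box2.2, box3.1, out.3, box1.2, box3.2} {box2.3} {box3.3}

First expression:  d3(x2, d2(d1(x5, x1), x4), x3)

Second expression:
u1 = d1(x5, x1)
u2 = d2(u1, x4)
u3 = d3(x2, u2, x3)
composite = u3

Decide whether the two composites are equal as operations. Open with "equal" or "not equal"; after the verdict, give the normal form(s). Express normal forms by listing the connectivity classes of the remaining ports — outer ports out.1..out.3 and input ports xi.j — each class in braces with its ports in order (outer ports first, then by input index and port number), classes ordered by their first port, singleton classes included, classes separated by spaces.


The first expression, normalized: {out.1, x2.3} {out.2, x2.1} {out.3, x2.2, x3.1, x3.2, x4.1, x4.3, x5.2} {x1.1} {x1.2} {x1.3} {x3.3} {x4.2} {x5.1} {x5.3}
The second expression, normalized: {out.1, x2.3} {out.2, x2.1} {out.3, x2.2, x3.1, x3.2, x4.1, x4.3, x5.2} {x1.1} {x1.2} {x1.3} {x3.3} {x4.2} {x5.1} {x5.3}
Same normal form: equal.

equal; the common form is {out.1, x2.3} {out.2, x2.1} {out.3, x2.2, x3.1, x3.2, x4.1, x4.3, x5.2} {x1.1} {x1.2} {x1.3} {x3.3} {x4.2} {x5.1} {x5.3}


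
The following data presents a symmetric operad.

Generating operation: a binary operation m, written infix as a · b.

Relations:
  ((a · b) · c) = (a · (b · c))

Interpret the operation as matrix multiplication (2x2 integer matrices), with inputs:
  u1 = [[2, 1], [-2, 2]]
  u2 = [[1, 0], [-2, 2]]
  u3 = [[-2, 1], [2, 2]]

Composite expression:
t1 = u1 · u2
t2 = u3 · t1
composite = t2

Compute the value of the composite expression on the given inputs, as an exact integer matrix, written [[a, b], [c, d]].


[[-6, 0], [-12, 12]]

(u1 · u2) = [[0, 2], [-6, 4]]
(u3 · (u1 · u2)) = [[-6, 0], [-12, 12]]


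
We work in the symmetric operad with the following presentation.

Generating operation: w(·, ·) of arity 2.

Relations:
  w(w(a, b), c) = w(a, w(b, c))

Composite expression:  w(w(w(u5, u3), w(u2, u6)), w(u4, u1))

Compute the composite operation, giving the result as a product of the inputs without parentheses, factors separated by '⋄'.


u5 ⋄ u3 ⋄ u2 ⋄ u6 ⋄ u4 ⋄ u1

All parenthesizations of w agree; list the u-inputs left to right.
w(u5, u3) flattens to u5 ⋄ u3
w(u2, u6) flattens to u2 ⋄ u6
w(w(u5, u3), w(u2, u6)) flattens to u5 ⋄ u3 ⋄ u2 ⋄ u6
w(u4, u1) flattens to u4 ⋄ u1
w(w(w(u5, u3), w(u2, u6)), w(u4, u1)) flattens to u5 ⋄ u3 ⋄ u2 ⋄ u6 ⋄ u4 ⋄ u1


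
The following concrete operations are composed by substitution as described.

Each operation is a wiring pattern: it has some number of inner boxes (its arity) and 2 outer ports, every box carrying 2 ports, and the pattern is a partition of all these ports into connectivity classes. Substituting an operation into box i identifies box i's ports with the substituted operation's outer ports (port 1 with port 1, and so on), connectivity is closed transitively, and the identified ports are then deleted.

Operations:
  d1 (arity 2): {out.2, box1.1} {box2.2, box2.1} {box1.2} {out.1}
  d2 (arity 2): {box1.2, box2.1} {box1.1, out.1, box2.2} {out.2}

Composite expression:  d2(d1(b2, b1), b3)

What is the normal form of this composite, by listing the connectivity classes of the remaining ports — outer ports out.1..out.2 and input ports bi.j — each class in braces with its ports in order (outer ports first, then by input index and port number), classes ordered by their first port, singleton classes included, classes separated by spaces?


{out.1, b3.2} {out.2} {b1.1, b1.2} {b2.1, b3.1} {b2.2}

After gluing at d2, chains via deleted ports link the b-ports.
the subtree at d1 composes to {out.1} {out.2, b2.1} {b1.1, b1.2} {b2.2} on (b2, b1); out.j = own outer ports
the subtree at d2 composes to {out.1, b3.2} {out.2} {b1.1, b1.2} {b2.1, b3.1} {b2.2} on (b2, b1, b3); out.j = own outer ports


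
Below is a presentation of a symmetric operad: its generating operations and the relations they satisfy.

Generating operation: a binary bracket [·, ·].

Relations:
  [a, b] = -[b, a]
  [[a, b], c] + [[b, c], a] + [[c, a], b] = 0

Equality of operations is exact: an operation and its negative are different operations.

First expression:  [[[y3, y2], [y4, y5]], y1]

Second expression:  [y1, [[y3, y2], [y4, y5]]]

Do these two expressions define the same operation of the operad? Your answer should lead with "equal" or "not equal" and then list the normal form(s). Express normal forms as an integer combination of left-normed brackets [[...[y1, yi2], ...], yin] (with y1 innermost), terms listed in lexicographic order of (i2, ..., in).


The first expression reduces to [[[[y1, y2], y3], y4], y5] - [[[[y1, y2], y3], y5], y4] - [[[[y1, y3], y2], y4], y5] + [[[[y1, y3], y2], y5], y4] - [[[[y1, y4], y5], y2], y3] + [[[[y1, y4], y5], y3], y2] + [[[[y1, y5], y4], y2], y3] - [[[[y1, y5], y4], y3], y2]
The second expression reduces to -[[[[y1, y2], y3], y4], y5] + [[[[y1, y2], y3], y5], y4] + [[[[y1, y3], y2], y4], y5] - [[[[y1, y3], y2], y5], y4] + [[[[y1, y4], y5], y2], y3] - [[[[y1, y4], y5], y3], y2] - [[[[y1, y5], y4], y2], y3] + [[[[y1, y5], y4], y3], y2]
They disagree, so not equal.

not equal: they reduce to [[[[y1, y2], y3], y4], y5] - [[[[y1, y2], y3], y5], y4] - [[[[y1, y3], y2], y4], y5] + [[[[y1, y3], y2], y5], y4] - [[[[y1, y4], y5], y2], y3] + [[[[y1, y4], y5], y3], y2] + [[[[y1, y5], y4], y2], y3] - [[[[y1, y5], y4], y3], y2] and -[[[[y1, y2], y3], y4], y5] + [[[[y1, y2], y3], y5], y4] + [[[[y1, y3], y2], y4], y5] - [[[[y1, y3], y2], y5], y4] + [[[[y1, y4], y5], y2], y3] - [[[[y1, y4], y5], y3], y2] - [[[[y1, y5], y4], y2], y3] + [[[[y1, y5], y4], y3], y2]


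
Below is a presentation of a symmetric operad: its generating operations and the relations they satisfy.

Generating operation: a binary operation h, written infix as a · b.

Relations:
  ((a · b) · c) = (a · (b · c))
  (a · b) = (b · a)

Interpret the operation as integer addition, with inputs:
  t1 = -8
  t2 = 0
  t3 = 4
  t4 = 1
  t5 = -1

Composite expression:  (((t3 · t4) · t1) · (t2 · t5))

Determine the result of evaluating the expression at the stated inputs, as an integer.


-4

(t3 · t4) = 5
((t3 · t4) · t1) = -3
(t2 · t5) = -1
(((t3 · t4) · t1) · (t2 · t5)) = -4


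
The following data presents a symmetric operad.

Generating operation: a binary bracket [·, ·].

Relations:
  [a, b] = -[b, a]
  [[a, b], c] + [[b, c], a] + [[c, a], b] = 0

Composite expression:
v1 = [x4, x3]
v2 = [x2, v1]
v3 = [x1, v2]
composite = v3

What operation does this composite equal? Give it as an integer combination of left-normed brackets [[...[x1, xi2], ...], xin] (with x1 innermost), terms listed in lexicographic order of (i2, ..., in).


-[[[x1, x2], x3], x4] + [[[x1, x2], x4], x3] + [[[x1, x3], x4], x2] - [[[x1, x4], x3], x2]

Expand each bracket as ab - ba; the x1-initial words give the coefficients.
Composite bracket: [x1, [x2, [x4, x3]]]
Applying ab - ba throughout gives 8 signed words (2^3 = 8).
Only words starting with x1 matter:
  the word x1x2x3x4 carries sign -1 and contributes -[[[x1, x2], x3], x4]
  the word x1x2x4x3 carries sign +1 and contributes +[[[x1, x2], x4], x3]
  the word x1x3x4x2 carries sign +1 and contributes +[[[x1, x3], x4], x2]
  the word x1x4x3x2 carries sign -1 and contributes -[[[x1, x4], x3], x2]


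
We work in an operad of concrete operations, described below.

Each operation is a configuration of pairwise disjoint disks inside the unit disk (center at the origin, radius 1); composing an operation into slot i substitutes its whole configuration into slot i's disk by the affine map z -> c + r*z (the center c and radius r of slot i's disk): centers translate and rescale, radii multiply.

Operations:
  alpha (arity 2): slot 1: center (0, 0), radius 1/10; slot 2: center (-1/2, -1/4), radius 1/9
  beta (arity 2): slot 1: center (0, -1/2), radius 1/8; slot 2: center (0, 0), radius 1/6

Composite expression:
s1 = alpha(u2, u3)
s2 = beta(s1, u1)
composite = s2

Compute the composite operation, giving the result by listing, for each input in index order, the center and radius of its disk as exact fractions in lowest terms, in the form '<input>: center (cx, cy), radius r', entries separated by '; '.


Affine substitution under beta: radii multiply and u-centers shift.
u2 passes through 2 substitutions, ending at center (0, -1/2), radius 1/80
u3 passes through 2 substitutions, ending at center (-1/16, -17/32), radius 1/72
u1 passes through 1 substitution, ending at center (0, 0), radius 1/6

u1: center (0, 0), radius 1/6; u2: center (0, -1/2), radius 1/80; u3: center (-1/16, -17/32), radius 1/72


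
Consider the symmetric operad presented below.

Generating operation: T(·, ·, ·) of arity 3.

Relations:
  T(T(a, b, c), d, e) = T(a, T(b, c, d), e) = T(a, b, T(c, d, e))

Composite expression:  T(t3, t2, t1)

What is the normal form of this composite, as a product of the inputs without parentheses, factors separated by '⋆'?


All parenthesizations of T agree; list the t-inputs left to right.
T(t3, t2, t1) reduces to t3 ⋆ t2 ⋆ t1

t3 ⋆ t2 ⋆ t1


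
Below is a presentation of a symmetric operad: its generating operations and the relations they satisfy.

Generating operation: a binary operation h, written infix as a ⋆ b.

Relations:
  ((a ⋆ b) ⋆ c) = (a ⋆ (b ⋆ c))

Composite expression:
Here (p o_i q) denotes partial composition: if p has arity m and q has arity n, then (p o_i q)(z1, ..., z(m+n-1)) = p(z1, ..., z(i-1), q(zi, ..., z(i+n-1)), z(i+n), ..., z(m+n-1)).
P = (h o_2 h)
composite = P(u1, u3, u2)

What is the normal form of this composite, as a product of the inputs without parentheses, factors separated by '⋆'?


u1 ⋆ u3 ⋆ u2

Associativity of h dissolves the nesting; only the u-input order survives.
(u3 ⋆ u2) unparenthesizes to u3 ⋆ u2
(u1 ⋆ (u3 ⋆ u2)) unparenthesizes to u1 ⋆ u3 ⋆ u2


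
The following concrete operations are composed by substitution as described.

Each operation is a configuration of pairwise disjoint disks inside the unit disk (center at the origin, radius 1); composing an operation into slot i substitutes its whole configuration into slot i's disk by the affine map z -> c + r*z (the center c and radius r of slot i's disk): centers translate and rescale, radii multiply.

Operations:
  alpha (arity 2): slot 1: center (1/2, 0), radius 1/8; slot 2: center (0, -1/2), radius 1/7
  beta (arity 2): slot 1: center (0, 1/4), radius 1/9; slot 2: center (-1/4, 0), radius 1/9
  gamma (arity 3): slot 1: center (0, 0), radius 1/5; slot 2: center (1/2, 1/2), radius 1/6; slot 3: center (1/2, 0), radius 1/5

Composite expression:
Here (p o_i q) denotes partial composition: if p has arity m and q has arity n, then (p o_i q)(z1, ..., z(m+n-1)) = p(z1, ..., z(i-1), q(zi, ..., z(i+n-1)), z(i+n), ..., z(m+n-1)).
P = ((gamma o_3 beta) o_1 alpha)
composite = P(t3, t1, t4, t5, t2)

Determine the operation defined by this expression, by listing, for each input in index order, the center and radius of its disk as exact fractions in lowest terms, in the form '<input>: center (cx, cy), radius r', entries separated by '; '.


Only the slot chain above each t matters under gamma; compose those maps.
tracing t3 down its 2-map path: center (1/10, 0), radius 1/40
tracing t1 down its 2-map path: center (0, -1/10), radius 1/35
tracing t4 down its 1-map path: center (1/2, 1/2), radius 1/6
tracing t5 down its 2-map path: center (1/2, 1/20), radius 1/45
tracing t2 down its 2-map path: center (9/20, 0), radius 1/45

t1: center (0, -1/10), radius 1/35; t2: center (9/20, 0), radius 1/45; t3: center (1/10, 0), radius 1/40; t4: center (1/2, 1/2), radius 1/6; t5: center (1/2, 1/20), radius 1/45


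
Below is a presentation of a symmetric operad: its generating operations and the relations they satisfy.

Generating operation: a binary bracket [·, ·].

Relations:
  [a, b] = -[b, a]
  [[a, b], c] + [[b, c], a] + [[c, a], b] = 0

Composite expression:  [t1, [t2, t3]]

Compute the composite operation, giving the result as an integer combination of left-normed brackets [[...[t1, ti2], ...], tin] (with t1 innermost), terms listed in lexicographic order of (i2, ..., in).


Antisymmetry and Jacobi reduce to t1-anchored left-normed brackets.
Composite bracket: [t1, [t2, t3]]
Expanding via [a, b] = ab - ba: 4 signed words (2^2 = 4).
Coefficients come from the t1-initial words:
  from t1t2t3, sign +1: term +[[t1, t2], t3]
  from t1t3t2, sign -1: term -[[t1, t3], t2]

[[t1, t2], t3] - [[t1, t3], t2]


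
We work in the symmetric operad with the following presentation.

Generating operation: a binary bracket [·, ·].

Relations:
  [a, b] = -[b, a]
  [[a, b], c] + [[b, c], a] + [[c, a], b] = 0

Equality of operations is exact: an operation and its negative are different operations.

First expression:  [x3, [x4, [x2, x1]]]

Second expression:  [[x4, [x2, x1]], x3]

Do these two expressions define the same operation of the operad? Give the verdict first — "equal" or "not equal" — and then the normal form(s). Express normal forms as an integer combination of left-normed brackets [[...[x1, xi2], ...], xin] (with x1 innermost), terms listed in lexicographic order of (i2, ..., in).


not equal — first -[[[x1, x2], x4], x3], second [[[x1, x2], x4], x3]


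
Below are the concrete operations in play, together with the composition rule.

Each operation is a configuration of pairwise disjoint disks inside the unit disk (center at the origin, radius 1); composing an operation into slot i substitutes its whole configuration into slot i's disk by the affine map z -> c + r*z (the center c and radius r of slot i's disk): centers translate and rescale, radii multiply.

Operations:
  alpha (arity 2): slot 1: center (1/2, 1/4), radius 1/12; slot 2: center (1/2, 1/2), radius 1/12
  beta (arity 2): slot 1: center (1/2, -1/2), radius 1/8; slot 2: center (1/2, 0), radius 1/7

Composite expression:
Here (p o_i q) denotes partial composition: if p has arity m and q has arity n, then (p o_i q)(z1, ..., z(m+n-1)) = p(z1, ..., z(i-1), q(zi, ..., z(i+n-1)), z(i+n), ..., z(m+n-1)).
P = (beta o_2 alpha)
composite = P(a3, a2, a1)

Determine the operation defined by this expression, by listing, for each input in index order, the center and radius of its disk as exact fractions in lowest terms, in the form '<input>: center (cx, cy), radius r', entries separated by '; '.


Follow each a-input down from beta: c' goes to c + r*c', radius to r*r'.
a3: after 1 affine step, its disk has center (1/2, -1/2), radius 1/8
a2: after 2 affine steps, its disk has center (4/7, 1/28), radius 1/84
a1: after 2 affine steps, its disk has center (4/7, 1/14), radius 1/84

a1: center (4/7, 1/14), radius 1/84; a2: center (4/7, 1/28), radius 1/84; a3: center (1/2, -1/2), radius 1/8


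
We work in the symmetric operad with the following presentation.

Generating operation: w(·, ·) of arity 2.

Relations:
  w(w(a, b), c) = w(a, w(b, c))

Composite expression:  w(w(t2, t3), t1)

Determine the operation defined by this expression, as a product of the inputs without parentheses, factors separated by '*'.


t2 * t3 * t1

All parenthesizations of w agree; list the t-inputs left to right.
w(t2, t3) collapses to t2 * t3
w(w(t2, t3), t1) collapses to t2 * t3 * t1


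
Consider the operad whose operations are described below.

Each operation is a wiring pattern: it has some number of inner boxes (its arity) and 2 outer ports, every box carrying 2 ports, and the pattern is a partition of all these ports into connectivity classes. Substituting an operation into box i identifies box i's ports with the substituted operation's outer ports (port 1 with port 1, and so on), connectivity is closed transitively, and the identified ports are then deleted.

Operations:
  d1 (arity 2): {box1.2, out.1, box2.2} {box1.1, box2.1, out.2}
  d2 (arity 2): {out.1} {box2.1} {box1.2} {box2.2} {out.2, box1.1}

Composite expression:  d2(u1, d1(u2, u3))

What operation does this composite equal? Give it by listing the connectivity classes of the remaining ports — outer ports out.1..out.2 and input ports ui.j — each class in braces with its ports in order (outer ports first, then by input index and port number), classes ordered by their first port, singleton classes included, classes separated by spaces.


{out.1} {out.2, u1.1} {u1.2} {u2.1, u3.1} {u2.2, u3.2}

Connectivity passes through glued d2-boundaries; trace each wire chain.
stage d1: inputs (u2, u3), connectivity {out.1, u2.2, u3.2} {out.2, u2.1, u3.1}, out.j its boundary
stage d2: inputs (u1, u2, u3), connectivity {out.1} {out.2, u1.1} {u1.2} {u2.1, u3.1} {u2.2, u3.2}, out.j its boundary


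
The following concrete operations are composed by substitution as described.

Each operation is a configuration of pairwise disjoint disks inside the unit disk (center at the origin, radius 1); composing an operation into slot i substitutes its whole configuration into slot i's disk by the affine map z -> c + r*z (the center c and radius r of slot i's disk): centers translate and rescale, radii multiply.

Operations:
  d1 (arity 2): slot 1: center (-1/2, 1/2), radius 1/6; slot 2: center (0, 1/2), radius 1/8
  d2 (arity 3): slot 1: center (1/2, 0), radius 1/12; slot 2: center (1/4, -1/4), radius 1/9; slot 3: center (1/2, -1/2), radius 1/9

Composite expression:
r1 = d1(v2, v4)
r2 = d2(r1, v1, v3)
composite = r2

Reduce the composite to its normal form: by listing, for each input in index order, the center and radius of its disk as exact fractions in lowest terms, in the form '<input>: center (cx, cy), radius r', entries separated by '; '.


v1: center (1/4, -1/4), radius 1/9; v2: center (11/24, 1/24), radius 1/72; v3: center (1/2, -1/2), radius 1/9; v4: center (1/2, 1/24), radius 1/96

Only the slot chain above each v matters under d2; compose those maps.
for v2, the 2-step affine chain lands on center (11/24, 1/24), radius 1/72
for v4, the 2-step affine chain lands on center (1/2, 1/24), radius 1/96
for v1, the 1-step affine chain lands on center (1/4, -1/4), radius 1/9
for v3, the 1-step affine chain lands on center (1/2, -1/2), radius 1/9


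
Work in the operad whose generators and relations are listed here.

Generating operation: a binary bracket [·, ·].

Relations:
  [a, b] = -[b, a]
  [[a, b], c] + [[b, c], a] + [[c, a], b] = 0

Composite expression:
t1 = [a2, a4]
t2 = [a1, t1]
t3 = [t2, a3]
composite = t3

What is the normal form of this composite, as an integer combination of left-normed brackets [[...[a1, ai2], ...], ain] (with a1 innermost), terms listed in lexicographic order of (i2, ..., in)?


[[[a1, a2], a4], a3] - [[[a1, a4], a2], a3]


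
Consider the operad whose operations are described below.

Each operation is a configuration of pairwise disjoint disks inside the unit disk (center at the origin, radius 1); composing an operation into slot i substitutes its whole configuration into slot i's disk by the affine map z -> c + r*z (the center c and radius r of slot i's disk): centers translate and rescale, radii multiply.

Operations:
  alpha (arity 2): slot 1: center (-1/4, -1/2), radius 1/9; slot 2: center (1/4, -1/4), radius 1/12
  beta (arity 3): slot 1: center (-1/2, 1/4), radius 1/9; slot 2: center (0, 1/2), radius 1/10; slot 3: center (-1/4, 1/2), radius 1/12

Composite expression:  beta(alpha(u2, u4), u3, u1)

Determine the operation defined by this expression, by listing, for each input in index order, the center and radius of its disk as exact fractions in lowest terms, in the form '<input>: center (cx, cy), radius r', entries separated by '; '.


u1: center (-1/4, 1/2), radius 1/12; u2: center (-19/36, 7/36), radius 1/81; u3: center (0, 1/2), radius 1/10; u4: center (-17/36, 2/9), radius 1/108


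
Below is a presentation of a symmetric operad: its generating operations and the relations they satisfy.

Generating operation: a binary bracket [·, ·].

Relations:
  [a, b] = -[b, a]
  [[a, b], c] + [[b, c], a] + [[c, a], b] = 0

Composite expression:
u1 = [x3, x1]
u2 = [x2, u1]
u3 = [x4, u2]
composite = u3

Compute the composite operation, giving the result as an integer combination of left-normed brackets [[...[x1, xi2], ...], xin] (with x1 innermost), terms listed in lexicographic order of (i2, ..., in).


-[[[x1, x3], x2], x4]

Antisymmetry and Jacobi reduce to x1-anchored left-normed brackets.
Composite bracket: [x4, [x2, [x3, x1]]]
Each bracket splits as ab - ba, giving 8 signed words (2^3 = 8).
Coefficients come from the x1-initial words:
  x1x3x2x4 appears with sign -1, giving the term -[[[x1, x3], x2], x4]


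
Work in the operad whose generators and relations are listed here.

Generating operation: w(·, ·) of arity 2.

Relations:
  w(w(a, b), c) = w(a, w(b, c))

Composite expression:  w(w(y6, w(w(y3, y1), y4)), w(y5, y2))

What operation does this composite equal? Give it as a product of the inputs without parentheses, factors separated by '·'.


y6 · y3 · y1 · y4 · y5 · y2


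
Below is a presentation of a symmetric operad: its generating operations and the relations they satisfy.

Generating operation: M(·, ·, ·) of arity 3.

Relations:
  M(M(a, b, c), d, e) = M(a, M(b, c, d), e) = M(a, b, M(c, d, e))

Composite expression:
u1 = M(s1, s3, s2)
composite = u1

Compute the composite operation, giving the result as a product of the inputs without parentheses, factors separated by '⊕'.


s1 ⊕ s3 ⊕ s2

Under associativity of M, the answer is the s's in reading order.
M(s1, s3, s2) linearizes to s1 ⊕ s3 ⊕ s2


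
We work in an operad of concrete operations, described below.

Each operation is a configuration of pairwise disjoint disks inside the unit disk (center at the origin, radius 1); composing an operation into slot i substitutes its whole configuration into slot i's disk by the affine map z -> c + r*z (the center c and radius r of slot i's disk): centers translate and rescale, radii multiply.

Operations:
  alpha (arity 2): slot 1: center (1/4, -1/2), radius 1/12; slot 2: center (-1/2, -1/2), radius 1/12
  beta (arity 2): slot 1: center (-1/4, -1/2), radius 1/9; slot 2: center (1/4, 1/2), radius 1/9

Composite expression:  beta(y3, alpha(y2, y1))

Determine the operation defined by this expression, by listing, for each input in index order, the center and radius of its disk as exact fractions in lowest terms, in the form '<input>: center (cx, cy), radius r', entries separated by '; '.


y1: center (7/36, 4/9), radius 1/108; y2: center (5/18, 4/9), radius 1/108; y3: center (-1/4, -1/2), radius 1/9

Below beta, radii multiply path by path; the y-disk centers shift.
y3 passes through 1 substitution, ending at center (-1/4, -1/2), radius 1/9
y2 passes through 2 substitutions, ending at center (5/18, 4/9), radius 1/108
y1 passes through 2 substitutions, ending at center (7/36, 4/9), radius 1/108


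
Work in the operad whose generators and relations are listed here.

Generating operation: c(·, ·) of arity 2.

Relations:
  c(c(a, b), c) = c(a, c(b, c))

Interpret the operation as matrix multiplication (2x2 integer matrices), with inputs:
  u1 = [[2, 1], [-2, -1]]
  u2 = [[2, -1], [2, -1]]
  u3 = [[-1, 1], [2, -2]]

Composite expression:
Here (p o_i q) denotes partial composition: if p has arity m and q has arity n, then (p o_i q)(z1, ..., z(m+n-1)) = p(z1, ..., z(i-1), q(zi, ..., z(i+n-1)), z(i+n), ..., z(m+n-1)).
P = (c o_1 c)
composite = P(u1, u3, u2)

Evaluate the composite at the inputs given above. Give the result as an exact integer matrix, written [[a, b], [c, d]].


[[0, 0], [0, 0]]

c(u1, u3) = [[0, 0], [0, 0]]
c(c(u1, u3), u2) = [[0, 0], [0, 0]]


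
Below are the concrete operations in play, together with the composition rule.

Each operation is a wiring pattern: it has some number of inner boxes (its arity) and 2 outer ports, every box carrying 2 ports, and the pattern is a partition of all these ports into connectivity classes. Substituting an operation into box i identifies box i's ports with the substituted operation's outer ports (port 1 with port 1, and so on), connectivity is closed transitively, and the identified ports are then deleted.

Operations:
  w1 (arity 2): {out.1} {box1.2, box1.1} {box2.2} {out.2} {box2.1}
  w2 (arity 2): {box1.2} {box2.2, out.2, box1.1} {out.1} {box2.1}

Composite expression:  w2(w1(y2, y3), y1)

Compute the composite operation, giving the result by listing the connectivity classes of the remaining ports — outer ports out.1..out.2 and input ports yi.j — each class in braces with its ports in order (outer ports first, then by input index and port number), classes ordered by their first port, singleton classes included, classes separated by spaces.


{out.1} {out.2, y1.2} {y1.1} {y2.1, y2.2} {y3.1} {y3.2}

After gluing at w2, chains via deleted ports link the y-ports.
after w1, the pattern on (y2, y3) reads {out.1} {out.2} {y2.1, y2.2} {y3.1} {y3.2} (out.j = its outer ports)
after w2, the pattern on (y2, y3, y1) reads {out.1} {out.2, y1.2} {y1.1} {y2.1, y2.2} {y3.1} {y3.2} (out.j = its outer ports)


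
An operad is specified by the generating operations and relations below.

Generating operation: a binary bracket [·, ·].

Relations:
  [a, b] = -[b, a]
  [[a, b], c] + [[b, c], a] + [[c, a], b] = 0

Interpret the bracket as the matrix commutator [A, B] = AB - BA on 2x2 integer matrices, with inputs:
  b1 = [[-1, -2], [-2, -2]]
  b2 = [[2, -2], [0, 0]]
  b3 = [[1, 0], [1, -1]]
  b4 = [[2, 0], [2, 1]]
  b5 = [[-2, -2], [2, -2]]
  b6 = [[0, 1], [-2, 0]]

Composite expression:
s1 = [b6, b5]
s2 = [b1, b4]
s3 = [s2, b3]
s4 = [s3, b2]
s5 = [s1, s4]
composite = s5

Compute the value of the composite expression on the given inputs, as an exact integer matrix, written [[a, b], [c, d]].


[[0, 0], [0, 0]]

[b6, b5] = [[-2, 0], [0, 2]]
[b1, b4] = [[-4, 2], [-4, 4]]
[[b1, b4], b3] = [[2, -4], [0, -2]]
[[[b1, b4], b3], b2] = [[0, 0], [0, 0]]
[[b6, b5], [[[b1, b4], b3], b2]] = [[0, 0], [0, 0]]


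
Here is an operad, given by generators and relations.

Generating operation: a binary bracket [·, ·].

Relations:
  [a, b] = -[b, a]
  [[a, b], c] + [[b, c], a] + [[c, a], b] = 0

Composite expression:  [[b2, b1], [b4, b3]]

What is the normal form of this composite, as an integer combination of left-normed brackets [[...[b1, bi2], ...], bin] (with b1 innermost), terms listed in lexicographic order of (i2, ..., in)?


Antisymmetry and Jacobi reduce to b1-anchored left-normed brackets.
Composite bracket: [[b2, b1], [b4, b3]]
Full expansion: 8 signed words from ab - ba (2^3 = 8).
Collect the words opening with b1:
  word b1b2b3b4 has sign +1, contributing +[[[b1, b2], b3], b4]
  word b1b2b4b3 has sign -1, contributing -[[[b1, b2], b4], b3]

[[[b1, b2], b3], b4] - [[[b1, b2], b4], b3]


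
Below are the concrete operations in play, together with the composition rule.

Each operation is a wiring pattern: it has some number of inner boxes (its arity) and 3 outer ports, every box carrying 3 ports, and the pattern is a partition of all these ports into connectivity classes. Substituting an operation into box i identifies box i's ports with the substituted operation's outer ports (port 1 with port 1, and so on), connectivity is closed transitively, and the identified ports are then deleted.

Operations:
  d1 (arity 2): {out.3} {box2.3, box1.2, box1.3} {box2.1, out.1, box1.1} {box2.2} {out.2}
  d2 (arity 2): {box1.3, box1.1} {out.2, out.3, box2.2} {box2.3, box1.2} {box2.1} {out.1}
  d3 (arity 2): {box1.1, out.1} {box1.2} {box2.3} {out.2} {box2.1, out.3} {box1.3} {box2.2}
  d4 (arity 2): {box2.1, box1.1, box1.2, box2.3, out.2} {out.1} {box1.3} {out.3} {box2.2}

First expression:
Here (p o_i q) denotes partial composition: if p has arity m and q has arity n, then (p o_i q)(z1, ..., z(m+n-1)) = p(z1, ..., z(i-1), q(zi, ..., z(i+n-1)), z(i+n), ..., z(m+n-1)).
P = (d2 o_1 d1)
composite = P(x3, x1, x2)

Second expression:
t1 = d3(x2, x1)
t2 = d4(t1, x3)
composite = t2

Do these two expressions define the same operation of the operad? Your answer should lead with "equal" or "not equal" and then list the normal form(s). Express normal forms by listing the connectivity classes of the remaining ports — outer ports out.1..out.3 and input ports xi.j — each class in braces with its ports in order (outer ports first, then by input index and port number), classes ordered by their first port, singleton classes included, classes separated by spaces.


not equal; first: {out.1} {out.2, out.3, x2.2} {x1.1, x3.1} {x1.2} {x1.3, x3.2, x3.3} {x2.1} {x2.3}; second: {out.1} {out.2, x2.1, x3.1, x3.3} {out.3} {x1.1} {x1.2} {x1.3} {x2.2} {x2.3} {x3.2}

The first expression reduces to {out.1} {out.2, out.3, x2.2} {x1.1, x3.1} {x1.2} {x1.3, x3.2, x3.3} {x2.1} {x2.3}
The second expression reduces to {out.1} {out.2, x2.1, x3.1, x3.3} {out.3} {x1.1} {x1.2} {x1.3} {x2.2} {x2.3} {x3.2}
The forms do not match — not equal.


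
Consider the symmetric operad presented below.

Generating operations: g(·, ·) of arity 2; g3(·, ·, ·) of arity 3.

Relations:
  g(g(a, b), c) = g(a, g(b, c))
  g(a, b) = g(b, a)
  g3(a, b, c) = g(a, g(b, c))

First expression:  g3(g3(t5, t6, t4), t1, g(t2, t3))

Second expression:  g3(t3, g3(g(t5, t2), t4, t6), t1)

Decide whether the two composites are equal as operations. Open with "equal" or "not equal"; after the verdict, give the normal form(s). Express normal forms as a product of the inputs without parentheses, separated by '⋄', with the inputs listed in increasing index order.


equal — both sides give t1 ⋄ t2 ⋄ t3 ⋄ t4 ⋄ t5 ⋄ t6

Normal form of the first expression: t1 ⋄ t2 ⋄ t3 ⋄ t4 ⋄ t5 ⋄ t6
Normal form of the second expression: t1 ⋄ t2 ⋄ t3 ⋄ t4 ⋄ t5 ⋄ t6
The normal forms match — equal.


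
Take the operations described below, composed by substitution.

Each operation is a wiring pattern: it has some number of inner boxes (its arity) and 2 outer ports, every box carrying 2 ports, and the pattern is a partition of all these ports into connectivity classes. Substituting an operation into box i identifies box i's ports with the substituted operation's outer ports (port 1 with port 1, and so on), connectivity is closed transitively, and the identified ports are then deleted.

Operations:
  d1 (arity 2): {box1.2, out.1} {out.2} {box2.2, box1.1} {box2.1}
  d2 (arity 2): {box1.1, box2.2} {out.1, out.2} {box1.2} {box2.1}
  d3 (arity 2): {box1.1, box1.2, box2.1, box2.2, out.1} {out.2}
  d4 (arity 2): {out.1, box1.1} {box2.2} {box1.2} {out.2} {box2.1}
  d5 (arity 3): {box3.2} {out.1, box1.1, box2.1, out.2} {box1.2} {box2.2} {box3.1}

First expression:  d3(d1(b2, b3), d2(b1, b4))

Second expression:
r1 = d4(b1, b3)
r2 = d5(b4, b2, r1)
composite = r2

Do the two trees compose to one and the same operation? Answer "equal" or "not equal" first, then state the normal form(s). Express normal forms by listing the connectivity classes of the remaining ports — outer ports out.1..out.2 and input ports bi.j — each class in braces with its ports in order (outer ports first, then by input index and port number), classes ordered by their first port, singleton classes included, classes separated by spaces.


not equal; first: {out.1, b2.2} {out.2} {b1.1, b4.2} {b1.2} {b2.1, b3.2} {b3.1} {b4.1}; second: {out.1, out.2, b2.1, b4.1} {b1.1} {b1.2} {b2.2} {b3.1} {b3.2} {b4.2}

The first expression, normalized: {out.1, b2.2} {out.2} {b1.1, b4.2} {b1.2} {b2.1, b3.2} {b3.1} {b4.1}
The second expression, normalized: {out.1, out.2, b2.1, b4.1} {b1.1} {b1.2} {b2.2} {b3.1} {b3.2} {b4.2}
No match — not equal.


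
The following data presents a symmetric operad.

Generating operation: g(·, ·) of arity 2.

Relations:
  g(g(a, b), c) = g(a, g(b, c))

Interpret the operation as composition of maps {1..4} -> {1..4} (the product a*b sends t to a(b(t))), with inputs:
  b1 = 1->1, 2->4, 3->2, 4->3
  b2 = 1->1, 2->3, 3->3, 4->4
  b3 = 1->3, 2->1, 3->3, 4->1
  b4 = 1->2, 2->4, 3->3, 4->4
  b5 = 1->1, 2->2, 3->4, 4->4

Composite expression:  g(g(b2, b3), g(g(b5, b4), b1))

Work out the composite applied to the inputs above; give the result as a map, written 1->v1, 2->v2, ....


1->1, 2->1, 3->1, 4->1

g(b2, b3) = 1->3, 2->1, 3->3, 4->1
g(b5, b4) = 1->2, 2->4, 3->4, 4->4
g(g(b5, b4), b1) = 1->2, 2->4, 3->4, 4->4
g(g(b2, b3), g(g(b5, b4), b1)) = 1->1, 2->1, 3->1, 4->1


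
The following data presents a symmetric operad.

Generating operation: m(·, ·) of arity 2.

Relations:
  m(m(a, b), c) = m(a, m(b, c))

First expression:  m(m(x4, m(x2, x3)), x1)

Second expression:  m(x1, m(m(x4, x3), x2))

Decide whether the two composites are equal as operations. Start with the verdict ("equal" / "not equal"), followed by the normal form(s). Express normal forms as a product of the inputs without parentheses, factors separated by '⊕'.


The first composite normalizes to x4 ⊕ x2 ⊕ x3 ⊕ x1
The second composite normalizes to x1 ⊕ x4 ⊕ x3 ⊕ x2
The forms do not match — not equal.

not equal: they reduce to x4 ⊕ x2 ⊕ x3 ⊕ x1 and x1 ⊕ x4 ⊕ x3 ⊕ x2


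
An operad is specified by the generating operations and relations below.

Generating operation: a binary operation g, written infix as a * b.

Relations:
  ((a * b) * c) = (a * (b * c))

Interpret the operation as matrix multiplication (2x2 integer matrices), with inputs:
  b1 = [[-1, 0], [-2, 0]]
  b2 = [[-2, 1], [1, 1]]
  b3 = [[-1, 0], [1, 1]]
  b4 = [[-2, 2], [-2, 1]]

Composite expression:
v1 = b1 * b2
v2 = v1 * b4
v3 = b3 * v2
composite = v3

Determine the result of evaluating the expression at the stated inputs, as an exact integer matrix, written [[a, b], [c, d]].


(b1 * b2) = [[2, -1], [4, -2]]
((b1 * b2) * b4) = [[-2, 3], [-4, 6]]
(b3 * ((b1 * b2) * b4)) = [[2, -3], [-6, 9]]

[[2, -3], [-6, 9]]


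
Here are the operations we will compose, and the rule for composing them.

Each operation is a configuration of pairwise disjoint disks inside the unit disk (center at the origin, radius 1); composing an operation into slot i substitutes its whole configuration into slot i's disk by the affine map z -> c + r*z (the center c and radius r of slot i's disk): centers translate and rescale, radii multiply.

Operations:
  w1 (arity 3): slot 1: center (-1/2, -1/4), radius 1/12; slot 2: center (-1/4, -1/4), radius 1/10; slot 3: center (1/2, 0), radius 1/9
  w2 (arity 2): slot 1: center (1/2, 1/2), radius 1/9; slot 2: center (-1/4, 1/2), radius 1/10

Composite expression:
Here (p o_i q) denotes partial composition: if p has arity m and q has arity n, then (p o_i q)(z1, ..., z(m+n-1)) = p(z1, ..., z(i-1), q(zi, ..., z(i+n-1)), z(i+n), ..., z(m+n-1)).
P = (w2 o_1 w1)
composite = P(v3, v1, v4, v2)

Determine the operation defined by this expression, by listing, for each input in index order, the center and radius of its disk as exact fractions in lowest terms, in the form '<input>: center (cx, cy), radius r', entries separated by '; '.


v1: center (17/36, 17/36), radius 1/90; v2: center (-1/4, 1/2), radius 1/10; v3: center (4/9, 17/36), radius 1/108; v4: center (5/9, 1/2), radius 1/81

Affine substitution under w2: radii multiply and v-centers shift.
v3 passes through 2 substitutions, ending at center (4/9, 17/36), radius 1/108
v1 passes through 2 substitutions, ending at center (17/36, 17/36), radius 1/90
v4 passes through 2 substitutions, ending at center (5/9, 1/2), radius 1/81
v2 passes through 1 substitution, ending at center (-1/4, 1/2), radius 1/10


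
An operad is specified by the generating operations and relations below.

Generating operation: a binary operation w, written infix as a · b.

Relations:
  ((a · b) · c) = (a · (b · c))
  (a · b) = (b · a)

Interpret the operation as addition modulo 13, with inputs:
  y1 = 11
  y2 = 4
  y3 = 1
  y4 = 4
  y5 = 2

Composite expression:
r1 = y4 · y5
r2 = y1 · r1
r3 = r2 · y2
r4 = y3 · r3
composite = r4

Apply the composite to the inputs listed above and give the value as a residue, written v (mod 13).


9 (mod 13)

(y4 · y5) = 6
(y1 · (y4 · y5)) = 4
((y1 · (y4 · y5)) · y2) = 8
(y3 · ((y1 · (y4 · y5)) · y2)) = 9


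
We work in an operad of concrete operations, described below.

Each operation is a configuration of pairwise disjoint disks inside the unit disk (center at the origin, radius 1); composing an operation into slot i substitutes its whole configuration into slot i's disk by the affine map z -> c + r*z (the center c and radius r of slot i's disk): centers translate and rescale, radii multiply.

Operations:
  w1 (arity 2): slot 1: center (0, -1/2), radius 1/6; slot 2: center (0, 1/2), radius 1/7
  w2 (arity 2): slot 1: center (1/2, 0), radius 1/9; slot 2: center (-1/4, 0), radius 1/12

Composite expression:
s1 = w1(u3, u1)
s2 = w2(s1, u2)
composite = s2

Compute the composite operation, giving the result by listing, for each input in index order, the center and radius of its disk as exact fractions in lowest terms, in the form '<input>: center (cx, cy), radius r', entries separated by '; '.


u1: center (1/2, 1/18), radius 1/63; u2: center (-1/4, 0), radius 1/12; u3: center (1/2, -1/18), radius 1/54

Only the slot chain above each u matters under w2; compose those maps.
for u3, the 2-step affine chain lands on center (1/2, -1/18), radius 1/54
for u1, the 2-step affine chain lands on center (1/2, 1/18), radius 1/63
for u2, the 1-step affine chain lands on center (-1/4, 0), radius 1/12


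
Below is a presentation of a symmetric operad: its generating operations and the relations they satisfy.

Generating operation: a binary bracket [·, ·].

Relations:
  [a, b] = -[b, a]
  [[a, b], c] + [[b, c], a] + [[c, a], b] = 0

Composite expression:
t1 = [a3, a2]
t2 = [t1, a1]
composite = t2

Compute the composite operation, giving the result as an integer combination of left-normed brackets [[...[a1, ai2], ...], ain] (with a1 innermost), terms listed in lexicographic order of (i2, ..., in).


[[a1, a2], a3] - [[a1, a3], a2]

A multilinear Lie element is pinned by a1-initial words (a1 innermost).
Composite bracket: [[a3, a2], a1]
The bracket unfolds into 4 signed words via [a, b] = ab - ba (2^2 = 4).
Words beginning with a1 determine it all:
  a1a2a3 (sign +1) contributes +[[a1, a2], a3]
  a1a3a2 (sign -1) contributes -[[a1, a3], a2]


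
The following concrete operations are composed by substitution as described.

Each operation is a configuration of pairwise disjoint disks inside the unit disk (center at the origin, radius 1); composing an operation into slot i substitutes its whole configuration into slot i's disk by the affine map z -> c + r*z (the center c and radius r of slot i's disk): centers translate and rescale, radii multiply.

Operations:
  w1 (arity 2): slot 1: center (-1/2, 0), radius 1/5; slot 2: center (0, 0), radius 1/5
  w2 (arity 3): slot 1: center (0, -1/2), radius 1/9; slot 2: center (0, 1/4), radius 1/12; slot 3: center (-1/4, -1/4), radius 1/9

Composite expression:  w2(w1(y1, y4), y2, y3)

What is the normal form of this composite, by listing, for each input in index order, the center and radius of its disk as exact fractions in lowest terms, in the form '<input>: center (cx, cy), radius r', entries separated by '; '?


y1: center (-1/18, -1/2), radius 1/45; y2: center (0, 1/4), radius 1/12; y3: center (-1/4, -1/4), radius 1/9; y4: center (0, -1/2), radius 1/45
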